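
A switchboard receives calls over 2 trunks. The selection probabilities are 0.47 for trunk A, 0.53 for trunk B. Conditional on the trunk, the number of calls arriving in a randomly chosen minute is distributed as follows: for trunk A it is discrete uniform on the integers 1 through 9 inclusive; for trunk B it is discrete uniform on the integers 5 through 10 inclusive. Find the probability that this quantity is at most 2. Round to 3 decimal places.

0.104

Conditional on each trunk, P(X ≤ 2): A: 0.222222; B: 0.
By total probability, P(X ≤ 2) = 0.47·0.222222 + 0.53·0 = 0.104444.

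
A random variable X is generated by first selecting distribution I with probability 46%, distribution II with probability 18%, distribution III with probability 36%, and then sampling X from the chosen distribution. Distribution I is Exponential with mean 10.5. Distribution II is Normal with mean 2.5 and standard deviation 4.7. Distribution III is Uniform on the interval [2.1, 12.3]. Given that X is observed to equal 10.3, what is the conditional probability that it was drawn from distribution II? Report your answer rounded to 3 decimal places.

Likelihoods f(10.3 | ·): I: 0.0357099; II: 0.0214165; III: 0.0980392.
Posterior ∝ prior × likelihood. Numerator for II: 0.18·0.0214165 = 0.00385497.
Normalizing constant: 0.46·0.0357099 + 0.18·0.0214165 + 0.36·0.0980392 = 0.0555756.
P(II | observation) = 0.00385497 / 0.0555756 = 0.0693643.

0.069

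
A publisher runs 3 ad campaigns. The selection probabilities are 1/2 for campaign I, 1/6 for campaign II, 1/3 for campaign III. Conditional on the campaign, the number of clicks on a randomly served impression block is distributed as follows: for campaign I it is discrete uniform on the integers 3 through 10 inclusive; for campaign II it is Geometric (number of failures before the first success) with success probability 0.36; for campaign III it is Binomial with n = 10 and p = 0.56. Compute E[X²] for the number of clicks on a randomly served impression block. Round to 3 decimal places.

For each component E[X²] = Var + (mean)², giving I: 47.5; II: 8.09877; III: 33.824.
Overall E[X²] = 0.5·47.5 + 0.166667·8.09877 + 0.333333·33.824 = 36.3745.

36.374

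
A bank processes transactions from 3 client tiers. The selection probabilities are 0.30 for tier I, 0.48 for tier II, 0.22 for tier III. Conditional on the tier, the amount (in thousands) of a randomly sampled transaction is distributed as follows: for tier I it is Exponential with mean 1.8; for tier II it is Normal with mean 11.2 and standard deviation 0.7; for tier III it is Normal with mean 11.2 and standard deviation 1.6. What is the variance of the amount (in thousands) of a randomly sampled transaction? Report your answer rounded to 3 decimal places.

Per component, I: μ=1.8, E[X²]=6.48; II: μ=11.2, E[X²]=125.93; III: μ=11.2, E[X²]=128.
E[X] = 0.3·1.8 + 0.48·11.2 + 0.22·11.2 = 8.38.
E[X²] = 0.3·6.48 + 0.48·125.93 + 0.22·128 = 90.5504.
Var(X) = E[X²] − (E[X])² = 90.5504 − 70.2244 = 20.326.

20.326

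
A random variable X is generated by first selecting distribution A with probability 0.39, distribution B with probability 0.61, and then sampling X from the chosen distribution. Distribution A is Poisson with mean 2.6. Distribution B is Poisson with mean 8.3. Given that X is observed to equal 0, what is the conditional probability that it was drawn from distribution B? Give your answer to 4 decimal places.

0.0052

Likelihoods P(X=0 | ·): A: 0.0742736; B: 0.000248517.
Posterior ∝ prior × likelihood. Numerator for B: 0.61·0.000248517 = 0.000151595.
Normalizing constant: 0.39·0.0742736 + 0.61·0.000248517 = 0.0291183.
P(B | observation) = 0.000151595 / 0.0291183 = 0.00520619.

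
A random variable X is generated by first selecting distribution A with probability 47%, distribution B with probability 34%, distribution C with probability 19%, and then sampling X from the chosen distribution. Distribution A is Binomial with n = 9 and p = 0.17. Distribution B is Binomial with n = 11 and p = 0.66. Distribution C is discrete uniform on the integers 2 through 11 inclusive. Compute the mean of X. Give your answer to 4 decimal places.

4.4225

Component means — A: 1.53; B: 7.26; C: 6.5.
E[X] = 0.47·1.53 + 0.34·7.26 + 0.19·6.5 = 4.4225.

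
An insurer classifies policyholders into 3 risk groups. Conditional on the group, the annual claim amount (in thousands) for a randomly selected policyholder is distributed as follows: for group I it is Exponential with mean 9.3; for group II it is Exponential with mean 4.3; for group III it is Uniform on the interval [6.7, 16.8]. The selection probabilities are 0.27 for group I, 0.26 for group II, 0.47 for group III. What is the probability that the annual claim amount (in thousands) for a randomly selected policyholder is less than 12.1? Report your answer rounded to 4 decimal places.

0.6922

Conditional on each group, P(X < 12.1): I: 0.727761; II: 0.940033; III: 0.534653.
By total probability, P(X < 12.1) = 0.27·0.727761 + 0.26·0.940033 + 0.47·0.534653 = 0.692191.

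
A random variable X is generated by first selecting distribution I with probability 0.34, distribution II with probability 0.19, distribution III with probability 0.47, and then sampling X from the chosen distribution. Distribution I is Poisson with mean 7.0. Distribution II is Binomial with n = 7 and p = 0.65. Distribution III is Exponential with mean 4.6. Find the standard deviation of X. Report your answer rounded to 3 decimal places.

Per component, I: μ=7, E[X²]=56; II: μ=4.55, E[X²]=22.295; III: μ=4.6, E[X²]=42.32.
E[X] = 0.34·7 + 0.19·4.55 + 0.47·4.6 = 5.4065.
E[X²] = 0.34·56 + 0.19·22.295 + 0.47·42.32 = 43.1664.
Var(X) = E[X²] − (E[X])² = 43.1664 − 29.2302 = 13.9362.
SD(X) = √13.9362 = 3.73312.

3.733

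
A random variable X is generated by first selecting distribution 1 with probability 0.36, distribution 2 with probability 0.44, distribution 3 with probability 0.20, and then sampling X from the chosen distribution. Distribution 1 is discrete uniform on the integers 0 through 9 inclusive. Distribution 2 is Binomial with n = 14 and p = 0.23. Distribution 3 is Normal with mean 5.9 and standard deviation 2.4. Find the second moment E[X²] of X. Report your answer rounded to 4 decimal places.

24.0270

For each component E[X²] = Var + (mean)², giving 1: 28.5; 2: 12.8478; 3: 40.57.
Overall E[X²] = 0.36·28.5 + 0.44·12.8478 + 0.2·40.57 = 24.027.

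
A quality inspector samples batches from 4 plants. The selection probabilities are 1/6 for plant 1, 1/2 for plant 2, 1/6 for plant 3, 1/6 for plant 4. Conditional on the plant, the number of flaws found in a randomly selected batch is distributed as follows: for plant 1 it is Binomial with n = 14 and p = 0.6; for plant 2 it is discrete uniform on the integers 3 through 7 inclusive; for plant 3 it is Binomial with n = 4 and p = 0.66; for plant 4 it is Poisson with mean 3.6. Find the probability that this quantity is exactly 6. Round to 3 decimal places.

0.129

Conditional on each plant, P(X = 6): 1: 0.0918212; 2: 0.2; 3: 0; 4: 0.0826081.
By total probability, P(X = 6) = 0.166667·0.0918212 + 0.5·0.2 + 0.166667·0 + 0.166667·0.0826081 = 0.129072.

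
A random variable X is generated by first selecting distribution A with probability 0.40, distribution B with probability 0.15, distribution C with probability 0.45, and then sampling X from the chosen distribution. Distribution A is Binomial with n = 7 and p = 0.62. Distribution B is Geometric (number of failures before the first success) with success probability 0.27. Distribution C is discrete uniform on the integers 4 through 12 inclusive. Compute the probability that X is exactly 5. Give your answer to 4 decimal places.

0.1695

Conditional on each component, P(X = 5): A: 0.277808; B: 0.0559729; C: 0.111111.
By total probability, P(X = 5) = 0.4·0.277808 + 0.15·0.0559729 + 0.45·0.111111 = 0.169519.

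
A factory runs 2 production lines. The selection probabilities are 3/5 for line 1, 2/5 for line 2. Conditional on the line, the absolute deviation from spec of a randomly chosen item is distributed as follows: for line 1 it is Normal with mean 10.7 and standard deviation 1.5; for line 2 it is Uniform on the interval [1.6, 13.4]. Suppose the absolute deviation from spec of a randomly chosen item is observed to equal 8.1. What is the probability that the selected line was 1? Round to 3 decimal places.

Likelihoods f(8.1 | ·): 1: 0.0592123; 2: 0.0847458.
Posterior ∝ prior × likelihood. Numerator for 1: 0.6·0.0592123 = 0.0355274.
Normalizing constant: 0.6·0.0592123 + 0.4·0.0847458 = 0.0694257.
P(1 | observation) = 0.0355274 / 0.0694257 = 0.511733.

0.512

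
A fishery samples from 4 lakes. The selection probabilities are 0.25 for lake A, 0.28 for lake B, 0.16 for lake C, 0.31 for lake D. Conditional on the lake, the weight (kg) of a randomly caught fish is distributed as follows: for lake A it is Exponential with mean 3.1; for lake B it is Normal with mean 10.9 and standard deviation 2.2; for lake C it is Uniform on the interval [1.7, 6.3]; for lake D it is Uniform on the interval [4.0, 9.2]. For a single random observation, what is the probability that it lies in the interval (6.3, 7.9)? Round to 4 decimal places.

Conditional on each lake, P(6.3 < X < 7.9): A: 0.0528316; B: 0.0680729; C: 0; D: 0.307692.
By total probability, P(6.3 < X < 7.9) = 0.25·0.0528316 + 0.28·0.0680729 + 0.16·0 + 0.31·0.307692 = 0.127653.

0.1277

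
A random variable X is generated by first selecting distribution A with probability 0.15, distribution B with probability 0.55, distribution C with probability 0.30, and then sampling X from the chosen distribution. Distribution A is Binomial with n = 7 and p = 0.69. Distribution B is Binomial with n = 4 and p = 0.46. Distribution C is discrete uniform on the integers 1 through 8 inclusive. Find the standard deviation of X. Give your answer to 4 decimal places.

Per component, A: μ=4.83, E[X²]=24.8262; B: μ=1.84, E[X²]=4.3792; C: μ=4.5, E[X²]=25.5.
E[X] = 0.15·4.83 + 0.55·1.84 + 0.3·4.5 = 3.0865.
E[X²] = 0.15·24.8262 + 0.55·4.3792 + 0.3·25.5 = 13.7825.
Var(X) = E[X²] − (E[X])² = 13.7825 − 9.52648 = 4.25601.
SD(X) = √4.25601 = 2.06301.

2.0630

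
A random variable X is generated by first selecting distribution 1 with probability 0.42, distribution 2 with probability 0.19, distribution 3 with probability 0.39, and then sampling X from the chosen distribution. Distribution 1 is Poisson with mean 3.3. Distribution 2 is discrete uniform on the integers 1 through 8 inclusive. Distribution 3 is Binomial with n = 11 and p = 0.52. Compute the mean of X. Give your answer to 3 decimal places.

Component means — 1: 3.3; 2: 4.5; 3: 5.72.
E[X] = 0.42·3.3 + 0.19·4.5 + 0.39·5.72 = 4.4718.

4.472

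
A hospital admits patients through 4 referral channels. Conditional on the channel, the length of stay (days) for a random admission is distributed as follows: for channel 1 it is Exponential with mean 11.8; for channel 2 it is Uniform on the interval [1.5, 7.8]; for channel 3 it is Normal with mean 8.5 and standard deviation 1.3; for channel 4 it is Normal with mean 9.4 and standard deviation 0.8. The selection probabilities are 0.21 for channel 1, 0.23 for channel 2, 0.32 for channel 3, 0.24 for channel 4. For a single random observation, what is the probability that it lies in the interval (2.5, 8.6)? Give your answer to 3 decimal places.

Conditional on each channel, P(2.5 < X < 8.6): 1: 0.326593; 2: 0.84127; 3: 0.530656; 4: 0.158655.
By total probability, P(2.5 < X < 8.6) = 0.21·0.326593 + 0.23·0.84127 + 0.32·0.530656 + 0.24·0.158655 = 0.469964.

0.470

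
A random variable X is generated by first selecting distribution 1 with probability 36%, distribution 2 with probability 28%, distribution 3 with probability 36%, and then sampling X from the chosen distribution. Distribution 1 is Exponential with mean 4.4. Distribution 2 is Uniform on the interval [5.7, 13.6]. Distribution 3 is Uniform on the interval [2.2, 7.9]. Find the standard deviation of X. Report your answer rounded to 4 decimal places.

Per component, 1: μ=4.4, E[X²]=38.72; 2: μ=9.65, E[X²]=98.3233; 3: μ=5.05, E[X²]=28.21.
E[X] = 0.36·4.4 + 0.28·9.65 + 0.36·5.05 = 6.104.
E[X²] = 0.36·38.72 + 0.28·98.3233 + 0.36·28.21 = 51.6253.
Var(X) = E[X²] − (E[X])² = 51.6253 − 37.2588 = 14.3665.
SD(X) = √14.3665 = 3.79032.

3.7903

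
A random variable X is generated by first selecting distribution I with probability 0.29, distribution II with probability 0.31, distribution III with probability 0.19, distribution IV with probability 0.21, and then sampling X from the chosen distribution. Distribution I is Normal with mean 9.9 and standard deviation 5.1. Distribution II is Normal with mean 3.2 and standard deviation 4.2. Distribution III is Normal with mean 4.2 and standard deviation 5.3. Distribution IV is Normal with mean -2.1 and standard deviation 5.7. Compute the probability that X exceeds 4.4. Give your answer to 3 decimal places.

Conditional on each component, P(X > 4.4): I: 0.859579; II: 0.387548; III: 0.484949; IV: 0.12707.
By total probability, P(X > 4.4) = 0.29·0.859579 + 0.31·0.387548 + 0.19·0.484949 + 0.21·0.12707 = 0.488243.

0.488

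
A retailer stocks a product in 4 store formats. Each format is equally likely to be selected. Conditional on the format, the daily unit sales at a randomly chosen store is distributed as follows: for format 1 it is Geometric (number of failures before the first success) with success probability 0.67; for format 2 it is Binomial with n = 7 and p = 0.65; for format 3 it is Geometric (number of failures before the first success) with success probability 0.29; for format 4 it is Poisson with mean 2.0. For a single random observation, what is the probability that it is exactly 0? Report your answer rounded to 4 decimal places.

Conditional on each format, P(X = 0): 1: 0.67; 2: 0.000643393; 3: 0.29; 4: 0.135335.
By total probability, P(X = 0) = 0.25·0.67 + 0.25·0.000643393 + 0.25·0.29 + 0.25·0.135335 = 0.273995.

0.2740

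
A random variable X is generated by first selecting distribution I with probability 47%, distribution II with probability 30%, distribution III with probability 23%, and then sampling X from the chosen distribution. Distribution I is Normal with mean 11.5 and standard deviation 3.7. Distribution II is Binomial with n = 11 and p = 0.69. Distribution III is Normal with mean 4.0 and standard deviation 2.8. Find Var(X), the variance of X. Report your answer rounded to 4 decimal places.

Per component, I: μ=11.5, E[X²]=145.94; II: μ=7.59, E[X²]=59.961; III: μ=4, E[X²]=23.84.
E[X] = 0.47·11.5 + 0.3·7.59 + 0.23·4 = 8.602.
E[X²] = 0.47·145.94 + 0.3·59.961 + 0.23·23.84 = 92.0633.
Var(X) = E[X²] − (E[X])² = 92.0633 − 73.9944 = 18.0689.

18.0689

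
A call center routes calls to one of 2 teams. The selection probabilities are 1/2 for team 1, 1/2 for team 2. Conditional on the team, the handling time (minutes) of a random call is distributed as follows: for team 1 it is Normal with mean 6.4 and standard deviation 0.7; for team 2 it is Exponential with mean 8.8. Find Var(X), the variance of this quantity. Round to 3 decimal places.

40.405

Per component, 1: μ=6.4, E[X²]=41.45; 2: μ=8.8, E[X²]=154.88.
E[X] = 0.5·6.4 + 0.5·8.8 = 7.6.
E[X²] = 0.5·41.45 + 0.5·154.88 = 98.165.
Var(X) = E[X²] − (E[X])² = 98.165 − 57.76 = 40.405.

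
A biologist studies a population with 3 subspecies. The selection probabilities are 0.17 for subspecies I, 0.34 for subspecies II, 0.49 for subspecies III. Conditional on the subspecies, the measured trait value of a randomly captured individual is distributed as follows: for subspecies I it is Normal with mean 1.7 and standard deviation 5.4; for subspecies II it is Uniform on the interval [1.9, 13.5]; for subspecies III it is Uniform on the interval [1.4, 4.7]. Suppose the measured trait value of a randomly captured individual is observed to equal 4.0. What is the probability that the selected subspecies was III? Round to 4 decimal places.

Likelihoods f(4.0 | ·): I: 0.0674719; II: 0.0862069; III: 0.30303.
Posterior ∝ prior × likelihood. Numerator for III: 0.49·0.30303 = 0.148485.
Normalizing constant: 0.17·0.0674719 + 0.34·0.0862069 + 0.49·0.30303 = 0.189265.
P(III | observation) = 0.148485 / 0.189265 = 0.784532.

0.7845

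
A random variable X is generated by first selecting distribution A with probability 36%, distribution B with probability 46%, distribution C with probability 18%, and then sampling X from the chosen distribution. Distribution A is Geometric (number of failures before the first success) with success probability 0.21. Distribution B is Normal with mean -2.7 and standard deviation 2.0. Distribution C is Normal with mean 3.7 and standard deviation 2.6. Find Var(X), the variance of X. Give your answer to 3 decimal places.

19.812

Per component, A: μ=3.7619, E[X²]=32.0658; B: μ=-2.7, E[X²]=11.29; C: μ=3.7, E[X²]=20.45.
E[X] = 0.36·3.7619 + 0.46·-2.7 + 0.18·3.7 = 0.778286.
E[X²] = 0.36·32.0658 + 0.46·11.29 + 0.18·20.45 = 20.4181.
Var(X) = E[X²] − (E[X])² = 20.4181 − 0.605729 = 19.8123.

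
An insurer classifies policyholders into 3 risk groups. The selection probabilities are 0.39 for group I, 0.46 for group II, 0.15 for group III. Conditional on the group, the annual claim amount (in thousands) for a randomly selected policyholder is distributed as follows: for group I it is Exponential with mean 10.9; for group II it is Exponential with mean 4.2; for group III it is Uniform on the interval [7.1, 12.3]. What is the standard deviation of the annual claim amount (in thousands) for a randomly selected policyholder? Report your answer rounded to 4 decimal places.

Per component, I: μ=10.9, E[X²]=237.62; II: μ=4.2, E[X²]=35.28; III: μ=9.7, E[X²]=96.3433.
E[X] = 0.39·10.9 + 0.46·4.2 + 0.15·9.7 = 7.638.
E[X²] = 0.39·237.62 + 0.46·35.28 + 0.15·96.3433 = 123.352.
Var(X) = E[X²] − (E[X])² = 123.352 − 58.339 = 65.0131.
SD(X) = √65.0131 = 8.06307.

8.0631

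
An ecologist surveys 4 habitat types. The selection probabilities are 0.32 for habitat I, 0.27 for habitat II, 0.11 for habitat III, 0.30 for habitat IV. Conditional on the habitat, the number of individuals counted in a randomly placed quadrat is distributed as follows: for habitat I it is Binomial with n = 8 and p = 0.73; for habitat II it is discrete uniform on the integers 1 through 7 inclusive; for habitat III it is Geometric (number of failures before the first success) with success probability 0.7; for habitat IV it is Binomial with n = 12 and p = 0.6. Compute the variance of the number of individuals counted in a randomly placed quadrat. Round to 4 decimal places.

6.7382

Per component, I: μ=5.84, E[X²]=35.6824; II: μ=4, E[X²]=20; III: μ=0.428571, E[X²]=0.795918; IV: μ=7.2, E[X²]=54.72.
E[X] = 0.32·5.84 + 0.27·4 + 0.11·0.428571 + 0.3·7.2 = 5.15594.
E[X²] = 0.32·35.6824 + 0.27·20 + 0.11·0.795918 + 0.3·54.72 = 33.3219.
Var(X) = E[X²] − (E[X])² = 33.3219 − 26.5837 = 6.73817.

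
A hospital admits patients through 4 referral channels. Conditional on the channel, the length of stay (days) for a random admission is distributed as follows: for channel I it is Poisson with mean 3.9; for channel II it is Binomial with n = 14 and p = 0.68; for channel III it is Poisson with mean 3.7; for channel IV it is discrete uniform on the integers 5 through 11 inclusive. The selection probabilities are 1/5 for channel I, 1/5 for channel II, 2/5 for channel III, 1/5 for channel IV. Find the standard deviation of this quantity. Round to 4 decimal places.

3.1448

Per component, I: μ=3.9, E[X²]=19.11; II: μ=9.52, E[X²]=93.6768; III: μ=3.7, E[X²]=17.39; IV: μ=8, E[X²]=68.
E[X] = 0.2·3.9 + 0.2·9.52 + 0.4·3.7 + 0.2·8 = 5.764.
E[X²] = 0.2·19.11 + 0.2·93.6768 + 0.4·17.39 + 0.2·68 = 43.1134.
Var(X) = E[X²] − (E[X])² = 43.1134 − 33.2237 = 9.88966.
SD(X) = √9.88966 = 3.14478.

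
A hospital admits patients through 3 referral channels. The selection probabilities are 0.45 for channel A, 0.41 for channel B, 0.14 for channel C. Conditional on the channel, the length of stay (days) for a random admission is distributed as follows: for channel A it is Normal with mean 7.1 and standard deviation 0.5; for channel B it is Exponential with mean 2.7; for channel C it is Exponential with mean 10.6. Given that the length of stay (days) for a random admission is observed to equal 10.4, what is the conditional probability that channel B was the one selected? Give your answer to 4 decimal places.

0.3945

Likelihoods f(10.4 | ·): A: 2.77336e-10; B: 0.0078668; C: 0.0353666.
Posterior ∝ prior × likelihood. Numerator for B: 0.41·0.0078668 = 0.00322539.
Normalizing constant: 0.45·2.77336e-10 + 0.41·0.0078668 + 0.14·0.0353666 = 0.00817672.
P(B | observation) = 0.00322539 / 0.00817672 = 0.39446.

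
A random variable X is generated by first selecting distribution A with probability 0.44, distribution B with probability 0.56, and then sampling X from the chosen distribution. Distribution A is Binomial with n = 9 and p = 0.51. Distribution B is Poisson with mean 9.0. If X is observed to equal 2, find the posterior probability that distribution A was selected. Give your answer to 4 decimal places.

0.9090

Likelihoods P(X=2 | ·): A: 0.0635061; B: 0.0049981.
Posterior ∝ prior × likelihood. Numerator for A: 0.44·0.0635061 = 0.0279427.
Normalizing constant: 0.44·0.0635061 + 0.56·0.0049981 = 0.0307416.
P(A | observation) = 0.0279427 / 0.0307416 = 0.908953.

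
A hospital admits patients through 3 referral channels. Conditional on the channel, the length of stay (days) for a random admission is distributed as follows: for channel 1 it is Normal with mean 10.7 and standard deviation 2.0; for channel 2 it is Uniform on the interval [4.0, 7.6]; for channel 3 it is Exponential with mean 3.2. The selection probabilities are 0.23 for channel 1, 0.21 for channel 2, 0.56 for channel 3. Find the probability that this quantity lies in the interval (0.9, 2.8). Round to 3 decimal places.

0.189

Conditional on each channel, P(0.9 < X < 2.8): 1: 3.85964e-05; 2: 0; 3: 0.337978.
By total probability, P(0.9 < X < 2.8) = 0.23·3.85964e-05 + 0.21·0 + 0.56·0.337978 = 0.189276.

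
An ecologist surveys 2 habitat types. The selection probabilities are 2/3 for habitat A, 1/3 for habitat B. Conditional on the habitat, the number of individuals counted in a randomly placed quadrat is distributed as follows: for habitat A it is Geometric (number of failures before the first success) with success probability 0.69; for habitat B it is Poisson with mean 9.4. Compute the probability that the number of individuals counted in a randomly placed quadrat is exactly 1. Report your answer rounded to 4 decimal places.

0.1429

Conditional on each habitat, P(X = 1): A: 0.2139; B: 0.000777606.
By total probability, P(X = 1) = 0.666667·0.2139 + 0.333333·0.000777606 = 0.142859.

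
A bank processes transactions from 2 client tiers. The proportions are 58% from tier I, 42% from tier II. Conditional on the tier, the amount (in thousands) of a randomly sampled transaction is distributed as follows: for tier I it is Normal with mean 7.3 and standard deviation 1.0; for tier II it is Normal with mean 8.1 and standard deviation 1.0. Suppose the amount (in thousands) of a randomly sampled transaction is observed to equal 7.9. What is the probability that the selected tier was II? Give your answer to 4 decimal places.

0.4594

Likelihoods f(7.9 | ·): I: 0.333225; II: 0.391043.
Posterior ∝ prior × likelihood. Numerator for II: 0.42·0.391043 = 0.164238.
Normalizing constant: 0.58·0.333225 + 0.42·0.391043 = 0.357508.
P(II | observation) = 0.164238 / 0.357508 = 0.459396.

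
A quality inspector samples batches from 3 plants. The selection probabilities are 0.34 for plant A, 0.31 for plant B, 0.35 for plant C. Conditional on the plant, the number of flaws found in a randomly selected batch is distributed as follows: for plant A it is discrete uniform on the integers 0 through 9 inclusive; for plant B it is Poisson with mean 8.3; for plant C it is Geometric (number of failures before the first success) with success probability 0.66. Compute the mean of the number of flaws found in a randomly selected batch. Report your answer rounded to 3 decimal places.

Component means — A: 4.5; B: 8.3; C: 0.515152.
E[X] = 0.34·4.5 + 0.31·8.3 + 0.35·0.515152 = 4.2833.

4.283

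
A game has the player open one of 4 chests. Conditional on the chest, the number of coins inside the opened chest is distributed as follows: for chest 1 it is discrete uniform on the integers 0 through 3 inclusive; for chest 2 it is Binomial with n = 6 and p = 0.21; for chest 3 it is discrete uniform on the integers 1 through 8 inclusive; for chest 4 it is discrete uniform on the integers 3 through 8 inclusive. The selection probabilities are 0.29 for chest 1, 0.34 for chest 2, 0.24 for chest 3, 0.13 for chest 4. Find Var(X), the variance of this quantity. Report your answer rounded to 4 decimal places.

Per component, 1: μ=1.5, E[X²]=3.5; 2: μ=1.26, E[X²]=2.583; 3: μ=4.5, E[X²]=25.5; 4: μ=5.5, E[X²]=33.1667.
E[X] = 0.29·1.5 + 0.34·1.26 + 0.24·4.5 + 0.13·5.5 = 2.6584.
E[X²] = 0.29·3.5 + 0.34·2.583 + 0.24·25.5 + 0.13·33.1667 = 12.3249.
Var(X) = E[X²] − (E[X])² = 12.3249 − 7.06709 = 5.2578.

5.2578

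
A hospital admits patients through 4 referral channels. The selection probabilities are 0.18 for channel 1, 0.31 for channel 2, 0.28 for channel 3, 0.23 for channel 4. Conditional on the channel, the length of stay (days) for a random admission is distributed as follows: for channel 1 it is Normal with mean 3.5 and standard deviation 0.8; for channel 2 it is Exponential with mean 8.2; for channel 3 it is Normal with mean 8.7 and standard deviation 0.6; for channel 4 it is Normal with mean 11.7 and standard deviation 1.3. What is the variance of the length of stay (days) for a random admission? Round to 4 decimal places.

28.3030

Per component, 1: μ=3.5, E[X²]=12.89; 2: μ=8.2, E[X²]=134.48; 3: μ=8.7, E[X²]=76.05; 4: μ=11.7, E[X²]=138.58.
E[X] = 0.18·3.5 + 0.31·8.2 + 0.28·8.7 + 0.23·11.7 = 8.299.
E[X²] = 0.18·12.89 + 0.31·134.48 + 0.28·76.05 + 0.23·138.58 = 97.1764.
Var(X) = E[X²] − (E[X])² = 97.1764 − 68.8734 = 28.303.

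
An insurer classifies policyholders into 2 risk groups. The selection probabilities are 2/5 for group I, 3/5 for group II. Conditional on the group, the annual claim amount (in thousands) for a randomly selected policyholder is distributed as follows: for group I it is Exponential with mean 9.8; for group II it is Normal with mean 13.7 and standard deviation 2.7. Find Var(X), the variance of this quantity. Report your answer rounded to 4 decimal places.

46.4404

Per component, I: μ=9.8, E[X²]=192.08; II: μ=13.7, E[X²]=194.98.
E[X] = 0.4·9.8 + 0.6·13.7 = 12.14.
E[X²] = 0.4·192.08 + 0.6·194.98 = 193.82.
Var(X) = E[X²] − (E[X])² = 193.82 − 147.38 = 46.4404.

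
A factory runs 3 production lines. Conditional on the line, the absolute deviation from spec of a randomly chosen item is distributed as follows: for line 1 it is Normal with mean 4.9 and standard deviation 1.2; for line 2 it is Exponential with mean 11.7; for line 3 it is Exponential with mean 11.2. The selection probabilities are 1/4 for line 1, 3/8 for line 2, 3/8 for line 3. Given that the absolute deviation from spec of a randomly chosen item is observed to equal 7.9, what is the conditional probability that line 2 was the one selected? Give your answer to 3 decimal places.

Likelihoods f(7.9 | ·): 1: 0.0146069; 2: 0.0435083; 3: 0.0441011.
Posterior ∝ prior × likelihood. Numerator for 2: 0.375·0.0435083 = 0.0163156.
Normalizing constant: 0.25·0.0146069 + 0.375·0.0435083 + 0.375·0.0441011 = 0.0365053.
P(2 | observation) = 0.0163156 / 0.0365053 = 0.446939.

0.447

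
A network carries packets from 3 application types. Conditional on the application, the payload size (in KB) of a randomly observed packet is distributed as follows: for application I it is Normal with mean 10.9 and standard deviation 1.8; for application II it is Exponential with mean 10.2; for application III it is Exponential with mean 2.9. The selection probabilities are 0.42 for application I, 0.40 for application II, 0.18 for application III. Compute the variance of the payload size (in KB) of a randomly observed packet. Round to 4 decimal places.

Per component, I: μ=10.9, E[X²]=122.05; II: μ=10.2, E[X²]=208.08; III: μ=2.9, E[X²]=16.82.
E[X] = 0.42·10.9 + 0.4·10.2 + 0.18·2.9 = 9.18.
E[X²] = 0.42·122.05 + 0.4·208.08 + 0.18·16.82 = 137.521.
Var(X) = E[X²] − (E[X])² = 137.521 − 84.2724 = 53.2482.

53.2482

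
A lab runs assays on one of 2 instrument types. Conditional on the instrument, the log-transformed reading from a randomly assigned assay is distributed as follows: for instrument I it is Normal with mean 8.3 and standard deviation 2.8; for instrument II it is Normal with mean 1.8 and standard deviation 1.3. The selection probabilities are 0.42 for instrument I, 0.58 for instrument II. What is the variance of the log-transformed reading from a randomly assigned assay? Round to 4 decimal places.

Per component, I: μ=8.3, E[X²]=76.73; II: μ=1.8, E[X²]=4.93.
E[X] = 0.42·8.3 + 0.58·1.8 = 4.53.
E[X²] = 0.42·76.73 + 0.58·4.93 = 35.086.
Var(X) = E[X²] − (E[X])² = 35.086 − 20.5209 = 14.5651.

14.5651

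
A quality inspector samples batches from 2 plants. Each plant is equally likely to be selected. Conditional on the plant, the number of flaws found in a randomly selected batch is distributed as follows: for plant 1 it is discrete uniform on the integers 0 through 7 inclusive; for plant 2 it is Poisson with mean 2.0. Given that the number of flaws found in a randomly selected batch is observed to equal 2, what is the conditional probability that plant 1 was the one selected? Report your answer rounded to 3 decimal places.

0.316

Likelihoods P(X=2 | ·): 1: 0.125; 2: 0.270671.
Posterior ∝ prior × likelihood. Numerator for 1: 0.5·0.125 = 0.0625.
Normalizing constant: 0.5·0.125 + 0.5·0.270671 = 0.197835.
P(1 | observation) = 0.0625 / 0.197835 = 0.315919.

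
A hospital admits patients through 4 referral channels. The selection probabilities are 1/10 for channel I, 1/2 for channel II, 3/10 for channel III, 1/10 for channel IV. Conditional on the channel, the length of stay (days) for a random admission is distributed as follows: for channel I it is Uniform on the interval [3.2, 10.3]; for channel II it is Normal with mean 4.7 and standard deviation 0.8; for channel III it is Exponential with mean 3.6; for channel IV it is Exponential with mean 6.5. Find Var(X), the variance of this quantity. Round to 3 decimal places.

Per component, I: μ=6.75, E[X²]=49.7633; II: μ=4.7, E[X²]=22.73; III: μ=3.6, E[X²]=25.92; IV: μ=6.5, E[X²]=84.5.
E[X] = 0.1·6.75 + 0.5·4.7 + 0.3·3.6 + 0.1·6.5 = 4.755.
E[X²] = 0.1·49.7633 + 0.5·22.73 + 0.3·25.92 + 0.1·84.5 = 32.5673.
Var(X) = E[X²] − (E[X])² = 32.5673 − 22.61 = 9.95731.

9.957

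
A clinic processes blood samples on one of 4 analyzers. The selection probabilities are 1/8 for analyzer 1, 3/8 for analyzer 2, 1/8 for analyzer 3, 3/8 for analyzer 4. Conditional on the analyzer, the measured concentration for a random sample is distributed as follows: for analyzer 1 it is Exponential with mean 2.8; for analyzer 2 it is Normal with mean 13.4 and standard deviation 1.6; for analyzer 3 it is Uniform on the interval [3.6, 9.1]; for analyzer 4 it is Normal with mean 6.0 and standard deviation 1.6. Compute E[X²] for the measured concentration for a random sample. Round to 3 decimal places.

For each component E[X²] = Var + (mean)², giving 1: 15.68; 2: 182.12; 3: 42.8433; 4: 38.56.
Overall E[X²] = 0.125·15.68 + 0.375·182.12 + 0.125·42.8433 + 0.375·38.56 = 90.0704.

90.070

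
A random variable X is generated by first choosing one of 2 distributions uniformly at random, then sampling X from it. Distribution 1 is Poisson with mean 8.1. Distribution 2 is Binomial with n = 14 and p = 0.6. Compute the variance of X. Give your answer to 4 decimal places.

5.7525

Per component, 1: μ=8.1, E[X²]=73.71; 2: μ=8.4, E[X²]=73.92.
E[X] = 0.5·8.1 + 0.5·8.4 = 8.25.
E[X²] = 0.5·73.71 + 0.5·73.92 = 73.815.
Var(X) = E[X²] − (E[X])² = 73.815 − 68.0625 = 5.7525.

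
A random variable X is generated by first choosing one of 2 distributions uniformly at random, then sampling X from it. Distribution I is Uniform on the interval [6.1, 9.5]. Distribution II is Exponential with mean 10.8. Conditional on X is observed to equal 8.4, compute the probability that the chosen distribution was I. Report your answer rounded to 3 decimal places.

0.874

Likelihoods f(8.4 | ·): I: 0.294118; II: 0.0425394.
Posterior ∝ prior × likelihood. Numerator for I: 0.5·0.294118 = 0.147059.
Normalizing constant: 0.5·0.294118 + 0.5·0.0425394 = 0.168329.
P(I | observation) = 0.147059 / 0.168329 = 0.873642.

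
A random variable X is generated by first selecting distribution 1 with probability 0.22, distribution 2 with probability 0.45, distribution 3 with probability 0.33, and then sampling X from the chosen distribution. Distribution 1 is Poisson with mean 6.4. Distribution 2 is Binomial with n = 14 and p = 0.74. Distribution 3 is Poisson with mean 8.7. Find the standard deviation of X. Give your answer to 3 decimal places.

Per component, 1: μ=6.4, E[X²]=47.36; 2: μ=10.36, E[X²]=110.023; 3: μ=8.7, E[X²]=84.39.
E[X] = 0.22·6.4 + 0.45·10.36 + 0.33·8.7 = 8.941.
E[X²] = 0.22·47.36 + 0.45·110.023 + 0.33·84.39 = 87.7783.
Var(X) = E[X²] − (E[X])² = 87.7783 − 79.9415 = 7.83686.
SD(X) = √7.83686 = 2.79944.

2.799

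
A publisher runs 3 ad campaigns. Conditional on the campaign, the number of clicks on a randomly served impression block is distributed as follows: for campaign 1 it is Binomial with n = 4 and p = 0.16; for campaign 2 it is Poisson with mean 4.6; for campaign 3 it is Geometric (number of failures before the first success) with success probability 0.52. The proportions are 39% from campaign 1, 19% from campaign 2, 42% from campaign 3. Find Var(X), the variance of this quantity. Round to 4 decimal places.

4.0832

Per component, 1: μ=0.64, E[X²]=0.9472; 2: μ=4.6, E[X²]=25.76; 3: μ=0.923077, E[X²]=2.62722.
E[X] = 0.39·0.64 + 0.19·4.6 + 0.42·0.923077 = 1.51129.
E[X²] = 0.39·0.9472 + 0.19·25.76 + 0.42·2.62722 = 6.36724.
Var(X) = E[X²] − (E[X])² = 6.36724 − 2.284 = 4.08324.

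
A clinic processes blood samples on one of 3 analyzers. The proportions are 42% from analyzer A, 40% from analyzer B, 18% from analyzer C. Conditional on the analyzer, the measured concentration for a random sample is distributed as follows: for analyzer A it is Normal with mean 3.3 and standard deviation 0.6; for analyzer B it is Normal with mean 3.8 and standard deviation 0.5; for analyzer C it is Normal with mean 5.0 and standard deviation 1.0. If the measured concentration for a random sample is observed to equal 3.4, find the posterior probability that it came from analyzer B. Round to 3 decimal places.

Likelihoods f(3.4 | ·): A: 0.655733; B: 0.579383; C: 0.110921.
Posterior ∝ prior × likelihood. Numerator for B: 0.4·0.579383 = 0.231753.
Normalizing constant: 0.42·0.655733 + 0.4·0.579383 + 0.18·0.110921 = 0.527127.
P(B | observation) = 0.231753 / 0.527127 = 0.439654.

0.440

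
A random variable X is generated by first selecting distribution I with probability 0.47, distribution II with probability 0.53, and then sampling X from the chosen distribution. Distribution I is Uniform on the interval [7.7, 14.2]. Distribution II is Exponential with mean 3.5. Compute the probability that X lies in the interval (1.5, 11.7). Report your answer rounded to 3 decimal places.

0.616

Conditional on each component, P(1.5 < X < 11.7): I: 0.615385; II: 0.616103.
By total probability, P(1.5 < X < 11.7) = 0.47·0.615385 + 0.53·0.616103 = 0.615765.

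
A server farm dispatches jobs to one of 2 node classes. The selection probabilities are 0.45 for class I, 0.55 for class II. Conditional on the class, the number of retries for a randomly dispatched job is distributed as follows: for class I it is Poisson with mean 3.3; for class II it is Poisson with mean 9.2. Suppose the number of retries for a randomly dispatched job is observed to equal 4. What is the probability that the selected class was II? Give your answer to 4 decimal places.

0.1682

Likelihoods P(X=4 | ·): I: 0.182252; II: 0.03016.
Posterior ∝ prior × likelihood. Numerator for II: 0.55·0.03016 = 0.016588.
Normalizing constant: 0.45·0.182252 + 0.55·0.03016 = 0.0986015.
P(II | observation) = 0.016588 / 0.0986015 = 0.168233.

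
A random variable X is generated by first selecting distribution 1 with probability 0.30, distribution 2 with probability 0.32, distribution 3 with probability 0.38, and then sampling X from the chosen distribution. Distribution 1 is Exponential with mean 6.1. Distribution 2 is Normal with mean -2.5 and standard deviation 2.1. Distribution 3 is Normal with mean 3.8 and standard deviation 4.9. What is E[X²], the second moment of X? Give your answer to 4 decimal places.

40.3482

For each component E[X²] = Var + (mean)², giving 1: 74.42; 2: 10.66; 3: 38.45.
Overall E[X²] = 0.3·74.42 + 0.32·10.66 + 0.38·38.45 = 40.3482.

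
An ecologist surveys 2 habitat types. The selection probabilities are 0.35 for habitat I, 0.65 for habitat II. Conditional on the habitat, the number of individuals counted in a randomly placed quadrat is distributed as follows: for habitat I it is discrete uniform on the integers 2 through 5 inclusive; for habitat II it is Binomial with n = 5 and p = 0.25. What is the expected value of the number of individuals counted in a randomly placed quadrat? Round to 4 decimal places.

Component means — I: 3.5; II: 1.25.
E[X] = 0.35·3.5 + 0.65·1.25 = 2.0375.

2.0375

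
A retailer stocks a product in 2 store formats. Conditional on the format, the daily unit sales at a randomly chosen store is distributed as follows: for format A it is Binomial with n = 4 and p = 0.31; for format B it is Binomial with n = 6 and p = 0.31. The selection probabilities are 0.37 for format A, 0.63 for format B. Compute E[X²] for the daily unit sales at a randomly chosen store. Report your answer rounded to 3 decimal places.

For each component E[X²] = Var + (mean)², giving A: 2.3932; B: 4.743.
Overall E[X²] = 0.37·2.3932 + 0.63·4.743 = 3.87357.

3.874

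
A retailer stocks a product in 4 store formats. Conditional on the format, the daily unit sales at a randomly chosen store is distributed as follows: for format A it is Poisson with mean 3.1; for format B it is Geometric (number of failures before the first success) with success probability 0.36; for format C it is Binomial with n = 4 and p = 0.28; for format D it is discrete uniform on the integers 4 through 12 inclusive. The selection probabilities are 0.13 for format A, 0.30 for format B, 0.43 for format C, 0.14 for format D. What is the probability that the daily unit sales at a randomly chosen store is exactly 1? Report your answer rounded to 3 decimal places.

0.267

Conditional on each format, P(X = 1): A: 0.139653; B: 0.2304; C: 0.418038; D: 0.
By total probability, P(X = 1) = 0.13·0.139653 + 0.3·0.2304 + 0.43·0.418038 + 0.14·0 = 0.267031.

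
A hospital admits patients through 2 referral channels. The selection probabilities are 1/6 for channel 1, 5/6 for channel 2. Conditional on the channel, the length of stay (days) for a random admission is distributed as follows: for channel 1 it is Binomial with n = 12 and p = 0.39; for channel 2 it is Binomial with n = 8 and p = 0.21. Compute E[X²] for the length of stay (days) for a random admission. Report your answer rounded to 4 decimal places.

For each component E[X²] = Var + (mean)², giving 1: 24.7572; 2: 4.1496.
Overall E[X²] = 0.166667·24.7572 + 0.833333·4.1496 = 7.5842.

7.5842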